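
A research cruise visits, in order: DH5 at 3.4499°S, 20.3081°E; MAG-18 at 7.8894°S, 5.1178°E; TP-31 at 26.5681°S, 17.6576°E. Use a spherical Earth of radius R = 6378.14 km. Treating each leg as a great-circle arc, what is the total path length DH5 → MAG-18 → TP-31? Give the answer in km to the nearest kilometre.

4219 km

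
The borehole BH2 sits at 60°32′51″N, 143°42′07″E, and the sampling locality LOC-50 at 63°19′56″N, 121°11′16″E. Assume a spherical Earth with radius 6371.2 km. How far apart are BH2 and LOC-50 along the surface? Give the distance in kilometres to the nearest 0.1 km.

1210.7 km

BH2: φ = +60.54750°, λ = +143.70194°
LOC-50: φ = +63.33222°, λ = +121.18778°
Δφ = 2.7847°,  Δλ = -22.5142°
a = sin²(Δφ/2) + cos φ₁ cos φ₂ sin²(Δλ/2) = 0.009000
c = 2·arcsin(√a) = 0.190024 rad = 10.8876°
d = R·c = 6371.2 × 0.190024 = 1210.7 km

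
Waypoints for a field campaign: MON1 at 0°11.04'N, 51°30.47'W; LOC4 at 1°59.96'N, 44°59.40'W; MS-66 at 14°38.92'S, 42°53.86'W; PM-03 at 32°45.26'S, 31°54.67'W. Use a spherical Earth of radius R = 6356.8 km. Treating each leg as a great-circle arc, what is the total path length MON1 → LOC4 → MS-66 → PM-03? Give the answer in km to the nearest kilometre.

MON1: φ = +0.18400°, λ = -51.50783°
LOC4: φ = +1.99933°, λ = -44.99000°
MS-66: φ = -14.64867°, λ = -42.89767°
PM-03: φ = -32.75433°, λ = -31.91117°
MON1→LOC4: c = 0.118063 rad, d = 750.50 km
LOC4→MS-66: c = 0.292804 rad, d = 1861.30 km
MS-66→PM-03: c = 0.360920 rad, d = 2294.30 km
Total = 750.50 + 1861.30 + 2294.30 = 4906.10 km

4906 km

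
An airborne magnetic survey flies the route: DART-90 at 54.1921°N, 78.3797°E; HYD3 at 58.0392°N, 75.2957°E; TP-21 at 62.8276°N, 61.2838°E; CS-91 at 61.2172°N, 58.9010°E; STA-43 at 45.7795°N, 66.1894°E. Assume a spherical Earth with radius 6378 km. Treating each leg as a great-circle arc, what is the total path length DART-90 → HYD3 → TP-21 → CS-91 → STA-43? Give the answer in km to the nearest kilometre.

3403 km

DART-90→HYD3: c = 0.073527 rad, d = 468.95 km
HYD3→TP-21: c = 0.146301 rad, d = 933.11 km
TP-21→CS-91: c = 0.034210 rad, d = 218.19 km
CS-91→STA-43: c = 0.279450 rad, d = 1782.33 km
Total = 468.95 + 933.11 + 218.19 + 1782.33 = 3402.58 km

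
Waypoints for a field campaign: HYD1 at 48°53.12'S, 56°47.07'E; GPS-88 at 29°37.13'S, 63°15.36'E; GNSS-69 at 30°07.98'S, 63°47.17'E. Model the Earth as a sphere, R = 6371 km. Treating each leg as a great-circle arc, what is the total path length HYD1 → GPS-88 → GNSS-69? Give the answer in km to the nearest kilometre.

2288 km

HYD1: φ = -48.88533°, λ = +56.78450°
GPS-88: φ = -29.61883°, λ = +63.25600°
GNSS-69: φ = -30.13300°, λ = +63.78617°
HYD1→GPS-88: c = 0.347134 rad, d = 2211.59 km
GPS-88→GNSS-69: c = 0.012038 rad, d = 76.69 km
Total = 2211.59 + 76.69 = 2288.28 km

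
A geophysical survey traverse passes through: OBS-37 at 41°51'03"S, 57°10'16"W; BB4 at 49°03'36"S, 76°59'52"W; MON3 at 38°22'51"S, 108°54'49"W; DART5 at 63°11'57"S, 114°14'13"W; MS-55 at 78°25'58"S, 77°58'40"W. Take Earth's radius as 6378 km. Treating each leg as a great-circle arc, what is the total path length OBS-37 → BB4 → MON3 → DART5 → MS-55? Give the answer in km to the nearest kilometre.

9403 km

OBS-37: φ = -41.85083°, λ = -57.17111°
BB4: φ = -49.06000°, λ = -76.99778°
MON3: φ = -38.38083°, λ = -108.91361°
DART5: φ = -63.19917°, λ = -114.23694°
MS-55: φ = -78.43278°, λ = -77.97778°
OBS-37→BB4: c = 0.272275 rad, d = 1736.57 km
BB4→MON3: c = 0.439353 rad, d = 2802.19 km
MON3→DART5: c = 0.436779 rad, d = 2785.78 km
DART5→MS-55: c = 0.325927 rad, d = 2078.76 km
Total = 1736.57 + 2802.19 + 2785.78 + 2078.76 = 9403.30 km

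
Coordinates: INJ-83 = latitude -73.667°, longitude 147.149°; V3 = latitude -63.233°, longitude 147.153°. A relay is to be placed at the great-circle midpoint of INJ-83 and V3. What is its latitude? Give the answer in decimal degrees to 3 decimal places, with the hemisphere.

68.450°S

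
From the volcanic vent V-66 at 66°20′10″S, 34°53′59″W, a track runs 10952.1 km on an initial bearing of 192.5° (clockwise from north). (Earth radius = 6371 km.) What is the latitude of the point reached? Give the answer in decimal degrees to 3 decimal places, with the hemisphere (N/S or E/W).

V-66: φ = -66.33611°, λ = -34.89972°
δ = d/R = 10952.1/6371 = 1.719055 rad
φ₂ = arcsin(sin φ₁ cos δ + cos φ₁ sin δ cos θ)
   = arcsin(-0.91592·-0.14772 + 0.40137·0.98903·-0.97630) = -14.61141°
λ₂ = λ₁ + atan2(sin θ sin δ cos φ₁, cos δ − sin φ₁ sin φ₂) = 157.88096°

14.611°S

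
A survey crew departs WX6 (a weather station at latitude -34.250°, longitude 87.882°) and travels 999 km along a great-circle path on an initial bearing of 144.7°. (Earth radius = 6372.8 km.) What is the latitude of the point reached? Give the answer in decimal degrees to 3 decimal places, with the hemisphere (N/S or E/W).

δ = d/R = 999/6372.8 = 0.156760 rad
φ₂ = arcsin(sin φ₁ cos δ + cos φ₁ sin δ cos θ)
   = arcsin(-0.56280·0.98774 + 0.82659·0.15612·-0.81614) = -41.39324°
λ₂ = λ₁ + atan2(sin θ sin δ cos φ₁, cos δ − sin φ₁ sin φ₂) = 94.78885°

41.393°S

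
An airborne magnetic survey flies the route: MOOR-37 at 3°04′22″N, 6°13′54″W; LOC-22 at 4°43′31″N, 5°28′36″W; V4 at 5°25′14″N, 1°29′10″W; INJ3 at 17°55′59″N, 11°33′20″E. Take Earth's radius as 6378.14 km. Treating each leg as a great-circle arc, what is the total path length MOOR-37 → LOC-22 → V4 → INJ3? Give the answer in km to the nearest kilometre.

MOOR-37: φ = +3.07278°, λ = -6.23167°
LOC-22: φ = +4.72528°, λ = -5.47667°
V4: φ = +5.42056°, λ = -1.48611°
INJ3: φ = +17.93306°, λ = +11.55556°
MOOR-37→LOC-22: c = 0.031696 rad, d = 202.16 km
LOC-22→V4: c = 0.070428 rad, d = 449.20 km
V4→INJ3: c = 0.311686 rad, d = 1987.98 km
Total = 202.16 + 449.20 + 1987.98 = 2639.34 km

2639 km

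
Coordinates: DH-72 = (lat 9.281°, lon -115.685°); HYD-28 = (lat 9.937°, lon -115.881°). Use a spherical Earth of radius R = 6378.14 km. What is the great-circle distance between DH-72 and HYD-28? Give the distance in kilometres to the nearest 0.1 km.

76.1 km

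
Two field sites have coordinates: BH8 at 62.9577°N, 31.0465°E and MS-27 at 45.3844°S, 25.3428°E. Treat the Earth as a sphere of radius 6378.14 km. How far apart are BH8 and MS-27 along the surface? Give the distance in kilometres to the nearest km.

12071 km

Δφ = -108.3421°,  Δλ = -5.7037°
a = sin²(Δφ/2) + cos φ₁ cos φ₂ sin²(Δλ/2) = 0.658135
c = 2·arcsin(√a) = 1.892592 rad = 108.4376°
d = R·c = 6378.14 × 1.892592 = 12071.2 km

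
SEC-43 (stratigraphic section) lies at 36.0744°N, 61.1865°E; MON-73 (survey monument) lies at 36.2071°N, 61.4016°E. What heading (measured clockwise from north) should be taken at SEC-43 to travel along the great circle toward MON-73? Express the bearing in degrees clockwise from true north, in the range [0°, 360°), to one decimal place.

52.6°

Δλ = 0.2151°
y = sin Δλ · cos φ₂ = 0.003029
x = cos φ₁ sin φ₂ − sin φ₁ cos φ₂ cos Δλ = 0.002319
θ = atan2(y, x) = 52.5595° → 52.5595° (mod 360°)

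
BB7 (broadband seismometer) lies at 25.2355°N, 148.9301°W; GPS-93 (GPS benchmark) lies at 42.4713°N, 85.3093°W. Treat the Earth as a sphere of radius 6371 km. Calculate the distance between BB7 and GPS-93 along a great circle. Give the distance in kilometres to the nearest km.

Δφ = 17.2358°,  Δλ = 63.6208°
a = sin²(Δφ/2) + cos φ₁ cos φ₂ sin²(Δλ/2) = 0.207837
c = 2·arcsin(√a) = 0.946747 rad = 54.2446°
d = R·c = 6371 × 0.946747 = 6031.7 km

6032 km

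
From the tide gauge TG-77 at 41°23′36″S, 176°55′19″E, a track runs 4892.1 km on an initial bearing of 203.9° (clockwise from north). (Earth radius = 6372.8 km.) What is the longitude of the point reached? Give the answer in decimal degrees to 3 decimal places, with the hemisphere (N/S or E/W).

110.017°E

TG-77: φ = -41.39333°, λ = +176.92194°
δ = d/R = 4892.1/6372.8 = 0.767653 rad
φ₂ = arcsin(sin φ₁ cos δ + cos φ₁ sin δ cos θ)
   = arcsin(-0.66122·0.71954 + 0.75019·0.69445·-0.91425) = -72.18985°
λ₂ = λ₁ + atan2(sin θ sin δ cos φ₁, cos δ − sin φ₁ sin φ₂) = 110.01732°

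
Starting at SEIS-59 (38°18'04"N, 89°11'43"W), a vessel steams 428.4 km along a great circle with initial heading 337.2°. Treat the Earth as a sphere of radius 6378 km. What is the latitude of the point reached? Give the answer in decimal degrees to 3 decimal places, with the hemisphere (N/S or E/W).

41.832°N

SEIS-59: φ = +38.30111°, λ = -89.19528°
δ = d/R = 428.4/6378 = 0.067168 rad
φ₂ = arcsin(sin φ₁ cos δ + cos φ₁ sin δ cos θ)
   = arcsin(0.61979·0.99775 + 0.78476·0.06712·0.92186) = 41.83231°
λ₂ = λ₁ + atan2(sin θ sin δ cos φ₁, cos δ − sin φ₁ sin φ₂) = -91.19571°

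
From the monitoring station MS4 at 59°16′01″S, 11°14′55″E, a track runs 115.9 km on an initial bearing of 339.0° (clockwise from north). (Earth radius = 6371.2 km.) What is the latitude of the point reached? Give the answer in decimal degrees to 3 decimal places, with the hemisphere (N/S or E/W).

MS4: φ = -59.26694°, λ = +11.24861°
δ = d/R = 115.9/6371.2 = 0.018191 rad
φ₂ = arcsin(sin φ₁ cos δ + cos φ₁ sin δ cos θ)
   = arcsin(-0.85956·0.99983 + 0.51104·0.01819·0.93358) = -58.29191°
λ₂ = λ₁ + atan2(sin θ sin δ cos φ₁, cos δ − sin φ₁ sin φ₂) = 10.53797°

58.292°S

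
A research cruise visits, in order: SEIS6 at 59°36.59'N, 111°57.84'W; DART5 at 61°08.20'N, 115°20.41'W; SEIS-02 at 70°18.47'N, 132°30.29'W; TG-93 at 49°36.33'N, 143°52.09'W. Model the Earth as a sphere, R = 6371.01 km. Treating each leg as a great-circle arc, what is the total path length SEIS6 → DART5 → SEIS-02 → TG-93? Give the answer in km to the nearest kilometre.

SEIS6: φ = +59.60983°, λ = -111.96400°
DART5: φ = +61.13667°, λ = -115.34017°
SEIS-02: φ = +70.30783°, λ = -132.50483°
TG-93: φ = +49.60550°, λ = -143.86817°
SEIS6→DART5: c = 0.039471 rad, d = 251.47 km
DART5→SEIS-02: c = 0.200477 rad, d = 1277.24 km
SEIS-02→TG-93: c = 0.373245 rad, d = 2377.95 km
Total = 251.47 + 1277.24 + 2377.95 = 3906.66 km

3907 km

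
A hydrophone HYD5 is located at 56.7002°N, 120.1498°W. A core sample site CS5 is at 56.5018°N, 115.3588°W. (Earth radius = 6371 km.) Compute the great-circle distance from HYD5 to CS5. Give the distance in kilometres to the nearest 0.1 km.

Δφ = -0.1984°,  Δλ = 4.7910°
a = sin²(Δφ/2) + cos φ₁ cos φ₂ sin²(Δλ/2) = 0.000532
c = 2·arcsin(√a) = 0.046150 rad = 2.6442°
d = R·c = 6371 × 0.046150 = 294.0 km

294.0 km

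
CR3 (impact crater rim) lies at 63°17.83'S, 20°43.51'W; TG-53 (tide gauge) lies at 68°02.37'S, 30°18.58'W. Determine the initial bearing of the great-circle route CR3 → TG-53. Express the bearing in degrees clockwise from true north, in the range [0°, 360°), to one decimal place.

CR3: φ = -63.29717°, λ = -20.72517°
TG-53: φ = -68.03950°, λ = -30.30967°
Δλ = -9.5845°
y = sin Δλ · cos φ₂ = -0.062266
x = cos φ₁ sin φ₂ − sin φ₁ cos φ₂ cos Δλ = -0.087338
θ = atan2(y, x) = -144.5137° → 215.4863° (mod 360°)

215.5°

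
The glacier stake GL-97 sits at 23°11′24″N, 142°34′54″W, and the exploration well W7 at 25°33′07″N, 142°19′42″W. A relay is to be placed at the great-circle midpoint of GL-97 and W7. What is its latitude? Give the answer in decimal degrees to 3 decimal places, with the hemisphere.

24.371°N

GL-97: φ = +23.19000°, λ = -142.58167°
W7: φ = +25.55194°, λ = -142.32833°
Bx = cos φ₂ cos Δλ = 0.902186,  By = cos φ₂ sin Δλ = 0.003989
φₘ = atan2(sin φ₁ + sin φ₂, √((cos φ₁ + Bx)² + By²)) = 24.37102°
λₘ = λ₁ + atan2(By, cos φ₁ + Bx) = -142.45618°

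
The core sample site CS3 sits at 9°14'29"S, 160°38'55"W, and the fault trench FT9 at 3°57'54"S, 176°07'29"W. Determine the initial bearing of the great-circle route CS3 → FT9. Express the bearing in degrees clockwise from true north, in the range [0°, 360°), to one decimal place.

CS3: φ = -9.24139°, λ = -160.64861°
FT9: φ = -3.96500°, λ = -176.12472°
Δλ = -15.4761°
y = sin Δλ · cos φ₂ = -0.266198
x = cos φ₁ sin φ₂ − sin φ₁ cos φ₂ cos Δλ = 0.086151
θ = atan2(y, x) = -72.0665° → 287.9335° (mod 360°)

287.9°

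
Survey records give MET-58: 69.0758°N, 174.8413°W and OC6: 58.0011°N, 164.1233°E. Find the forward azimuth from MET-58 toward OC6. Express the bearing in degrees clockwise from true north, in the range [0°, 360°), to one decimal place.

Δλ = -21.0354°
y = sin Δλ · cos φ₂ = -0.190206
x = cos φ₁ sin φ₂ − sin φ₁ cos φ₂ cos Δλ = -0.159104
θ = atan2(y, x) = -129.9119° → 230.0881° (mod 360°)

230.1°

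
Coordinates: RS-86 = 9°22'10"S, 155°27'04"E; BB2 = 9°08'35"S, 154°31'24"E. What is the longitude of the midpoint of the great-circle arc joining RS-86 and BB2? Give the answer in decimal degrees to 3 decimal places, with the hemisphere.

RS-86: φ = -9.36944°, λ = +155.45111°
BB2: φ = -9.14306°, λ = +154.52333°
Bx = cos φ₂ cos Δλ = 0.987165,  By = cos φ₂ sin Δλ = -0.015986
φₘ = atan2(sin φ₁ + sin φ₂, √((cos φ₁ + Bx)² + By²)) = -9.25655°
λₘ = λ₁ + atan2(By, cos φ₁ + Bx) = 154.98707°

154.987°E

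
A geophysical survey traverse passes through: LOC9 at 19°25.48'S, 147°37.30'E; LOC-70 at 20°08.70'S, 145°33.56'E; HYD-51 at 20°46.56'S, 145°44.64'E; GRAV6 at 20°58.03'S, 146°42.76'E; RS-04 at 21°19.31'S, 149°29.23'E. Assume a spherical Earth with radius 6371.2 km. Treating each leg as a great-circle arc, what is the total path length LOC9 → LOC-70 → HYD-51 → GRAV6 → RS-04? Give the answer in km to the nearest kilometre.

LOC9: φ = -19.42467°, λ = +147.62167°
LOC-70: φ = -20.14500°, λ = +145.55933°
HYD-51: φ = -20.77600°, λ = +145.74400°
GRAV6: φ = -20.96717°, λ = +146.71267°
RS-04: φ = -21.32183°, λ = +149.48717°
LOC9→LOC-70: c = 0.036127 rad, d = 230.17 km
LOC-70→HYD-51: c = 0.011420 rad, d = 72.76 km
HYD-51→GRAV6: c = 0.016146 rad, d = 102.87 km
GRAV6→RS-04: c = 0.045585 rad, d = 290.43 km
Total = 230.17 + 72.76 + 102.87 + 290.43 = 696.23 km

696 km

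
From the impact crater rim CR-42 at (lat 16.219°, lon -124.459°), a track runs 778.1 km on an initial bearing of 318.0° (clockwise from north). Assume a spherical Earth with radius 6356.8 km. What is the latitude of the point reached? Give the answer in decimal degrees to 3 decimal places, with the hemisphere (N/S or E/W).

21.367°N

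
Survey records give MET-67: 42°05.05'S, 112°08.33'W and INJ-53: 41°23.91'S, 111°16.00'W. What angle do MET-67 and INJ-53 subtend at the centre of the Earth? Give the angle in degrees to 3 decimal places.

0.945°

MET-67: φ = -42.08417°, λ = -112.13883°
INJ-53: φ = -41.39850°, λ = -111.26667°
Δφ = 0.6857°,  Δλ = 0.8722°
a = sin²(Δφ/2) + cos φ₁ cos φ₂ sin²(Δλ/2) = 0.000068
c = 2·arcsin(√a) = 0.016499 rad = 0.9453°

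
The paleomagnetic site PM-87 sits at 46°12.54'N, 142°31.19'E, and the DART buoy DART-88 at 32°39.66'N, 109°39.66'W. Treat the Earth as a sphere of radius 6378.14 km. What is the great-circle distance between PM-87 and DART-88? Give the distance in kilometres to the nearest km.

8661 km

PM-87: φ = +46.20900°, λ = +142.51983°
DART-88: φ = +32.66100°, λ = -109.66100°
Δφ = -13.5480°,  Δλ = 107.8192°
a = sin²(Δφ/2) + cos φ₁ cos φ₂ sin²(Δλ/2) = 0.394358
c = 2·arcsin(√a) = 1.357908 rad = 77.8024°
d = R·c = 6378.14 × 1.357908 = 8660.9 km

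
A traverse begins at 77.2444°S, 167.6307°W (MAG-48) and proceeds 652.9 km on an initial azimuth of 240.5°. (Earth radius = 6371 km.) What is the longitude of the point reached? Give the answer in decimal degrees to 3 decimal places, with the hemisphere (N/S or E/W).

δ = d/R = 652.9/6371 = 0.102480 rad
φ₂ = arcsin(sin φ₁ cos δ + cos φ₁ sin δ cos θ)
   = arcsin(-0.97532·0.99475 + 0.22079·0.10230·-0.49242) = -78.91000°
λ₂ = λ₁ + atan2(sin θ sin δ cos φ₁, cos δ − sin φ₁ sin φ₂) = 164.79529°

164.795°E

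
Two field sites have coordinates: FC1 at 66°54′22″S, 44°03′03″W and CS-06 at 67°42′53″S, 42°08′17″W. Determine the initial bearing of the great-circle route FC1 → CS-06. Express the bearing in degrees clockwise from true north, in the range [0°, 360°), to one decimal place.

138.5°

FC1: φ = -66.90611°, λ = -44.05083°
CS-06: φ = -67.71472°, λ = -42.13806°
Δλ = 1.9128°
y = sin Δλ · cos φ₂ = 0.012658
x = cos φ₁ sin φ₂ − sin φ₁ cos φ₂ cos Δλ = -0.014307
θ = atan2(y, x) = 138.5001° → 138.5001° (mod 360°)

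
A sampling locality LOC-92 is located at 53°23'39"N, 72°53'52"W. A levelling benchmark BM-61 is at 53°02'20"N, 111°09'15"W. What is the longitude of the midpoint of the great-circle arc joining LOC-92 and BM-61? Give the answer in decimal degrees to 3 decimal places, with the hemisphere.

LOC-92: φ = +53.39417°, λ = -72.89778°
BM-61: φ = +53.03889°, λ = -111.15417°
Bx = cos φ₂ cos Δλ = 0.472148,  By = cos φ₂ sin Δλ = -0.372297
φₘ = atan2(sin φ₁ + sin φ₂, √((cos φ₁ + Bx)² + By²)) = 54.76387°
λₘ = λ₁ + atan2(By, cos φ₁ + Bx) = -92.10838°

92.108°W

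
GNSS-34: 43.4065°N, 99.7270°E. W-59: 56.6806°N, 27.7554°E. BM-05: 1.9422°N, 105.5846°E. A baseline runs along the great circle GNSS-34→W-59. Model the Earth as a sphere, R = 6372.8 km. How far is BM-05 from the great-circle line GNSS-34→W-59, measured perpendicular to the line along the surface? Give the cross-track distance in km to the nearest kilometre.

δ₁₃ = central angle GNSS-34→BM-05 = 0.729396 rad  (haversine)
θ₁₃ = bearing GNSS-34→BM-05 = 171.196°,  θ₁₂ = bearing GNSS-34→W-59 = 313.185°
dₓₜ = R·arcsin(sin δ₁₃ · sin(θ₁₃ − θ₁₂)) = 6372.8·arcsin(0.66642·sin(-141.989°)) = -2694.922 km
|dₓₜ| = 2694.922 km

2695 km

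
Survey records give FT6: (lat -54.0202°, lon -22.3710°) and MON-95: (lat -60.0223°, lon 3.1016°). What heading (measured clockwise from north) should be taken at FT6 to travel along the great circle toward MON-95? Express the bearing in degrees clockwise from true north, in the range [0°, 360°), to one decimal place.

Δλ = 25.4726°
y = sin Δλ · cos φ₂ = 0.214895
x = cos φ₁ sin φ₂ − sin φ₁ cos φ₂ cos Δλ = -0.143870
θ = atan2(y, x) = 123.8020° → 123.8020° (mod 360°)

123.8°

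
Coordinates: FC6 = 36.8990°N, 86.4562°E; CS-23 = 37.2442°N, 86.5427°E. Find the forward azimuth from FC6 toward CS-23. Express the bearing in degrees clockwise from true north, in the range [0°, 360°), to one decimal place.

11.3°

Δλ = 0.0865°
y = sin Δλ · cos φ₂ = 0.001202
x = cos φ₁ sin φ₂ − sin φ₁ cos φ₂ cos Δλ = 0.006025
θ = atan2(y, x) = 11.2802° → 11.2802° (mod 360°)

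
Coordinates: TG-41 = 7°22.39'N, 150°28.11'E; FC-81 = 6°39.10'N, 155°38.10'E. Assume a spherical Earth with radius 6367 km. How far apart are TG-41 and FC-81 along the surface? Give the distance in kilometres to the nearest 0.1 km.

TG-41: φ = +7.37317°, λ = +150.46850°
FC-81: φ = +6.65167°, λ = +155.63500°
Δφ = -0.7215°,  Δλ = 5.1665°
a = sin²(Δφ/2) + cos φ₁ cos φ₂ sin²(Δλ/2) = 0.002041
c = 2·arcsin(√a) = 0.090378 rad = 5.1783°
d = R·c = 6367 × 0.090378 = 575.4 km

575.4 km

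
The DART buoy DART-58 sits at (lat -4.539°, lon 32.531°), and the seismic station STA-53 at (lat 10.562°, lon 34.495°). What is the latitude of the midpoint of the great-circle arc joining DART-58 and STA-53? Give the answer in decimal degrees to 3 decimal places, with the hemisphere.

Bx = cos φ₂ cos Δλ = 0.982480,  By = cos φ₂ sin Δλ = 0.033691
φₘ = atan2(sin φ₁ + sin φ₂, √((cos φ₁ + Bx)² + By²)) = 3.01194°
λₘ = λ₁ + atan2(By, cos φ₁ + Bx) = 33.50615°

3.012°N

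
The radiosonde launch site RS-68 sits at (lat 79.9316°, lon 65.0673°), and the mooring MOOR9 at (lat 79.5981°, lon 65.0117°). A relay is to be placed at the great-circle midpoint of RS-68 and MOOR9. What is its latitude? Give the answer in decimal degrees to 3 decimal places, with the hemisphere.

Bx = cos φ₂ cos Δλ = 0.180552,  By = cos φ₂ sin Δλ = -0.000175
φₘ = atan2(sin φ₁ + sin φ₂, √((cos φ₁ + Bx)² + By²)) = 79.76485°
λₘ = λ₁ + atan2(By, cos φ₁ + Bx) = 65.03905°

79.765°N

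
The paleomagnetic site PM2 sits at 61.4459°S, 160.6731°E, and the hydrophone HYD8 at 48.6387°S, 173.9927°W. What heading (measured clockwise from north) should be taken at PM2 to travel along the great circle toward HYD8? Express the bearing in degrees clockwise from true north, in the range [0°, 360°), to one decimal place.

Δλ = 25.3342°
y = sin Δλ · cos φ₂ = 0.282757
x = cos φ₁ sin φ₂ − sin φ₁ cos φ₂ cos Δλ = 0.165850
θ = atan2(y, x) = 59.6065° → 59.6065° (mod 360°)

59.6°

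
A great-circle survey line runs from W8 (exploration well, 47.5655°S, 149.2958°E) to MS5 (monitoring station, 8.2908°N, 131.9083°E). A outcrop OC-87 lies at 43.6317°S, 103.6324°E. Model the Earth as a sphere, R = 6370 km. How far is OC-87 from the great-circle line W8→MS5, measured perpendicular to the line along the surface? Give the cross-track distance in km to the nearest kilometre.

3464 km

δ₁₃ = central angle W8→OC-87 = 0.553708 rad  (haversine)
θ₁₃ = bearing W8→OC-87 = 259.895°,  θ₁₂ = bearing W8→MS5 = 339.579°
dₓₜ = R·arcsin(sin δ₁₃ · sin(θ₁₃ − θ₁₂)) = 6370·arcsin(0.52584·sin(-79.684°)) = -3463.652 km
|dₓₜ| = 3463.652 km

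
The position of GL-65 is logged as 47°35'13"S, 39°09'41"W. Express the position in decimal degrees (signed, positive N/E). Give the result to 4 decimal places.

lat: 47.5869° S → -47.5869°
lon: 39.1614° W → -39.1614°

-47.5869°, -39.1614°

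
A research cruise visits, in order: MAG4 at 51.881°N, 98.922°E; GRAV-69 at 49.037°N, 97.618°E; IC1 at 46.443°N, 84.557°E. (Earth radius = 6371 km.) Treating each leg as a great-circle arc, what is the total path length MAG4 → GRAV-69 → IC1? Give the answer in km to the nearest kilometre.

1346 km

MAG4→GRAV-69: c = 0.051706 rad, d = 329.42 km
GRAV-69→IC1: c = 0.159613 rad, d = 1016.90 km
Total = 329.42 + 1016.90 = 1346.32 km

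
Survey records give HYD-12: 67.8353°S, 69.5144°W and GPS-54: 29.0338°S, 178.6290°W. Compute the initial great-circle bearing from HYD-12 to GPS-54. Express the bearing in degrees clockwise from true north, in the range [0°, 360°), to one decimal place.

241.5°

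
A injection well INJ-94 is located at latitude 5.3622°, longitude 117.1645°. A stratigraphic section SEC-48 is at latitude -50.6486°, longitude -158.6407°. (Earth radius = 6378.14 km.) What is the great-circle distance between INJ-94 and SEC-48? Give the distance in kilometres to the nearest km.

Δφ = -56.0108°,  Δλ = 84.1948°
a = sin²(Δφ/2) + cos φ₁ cos φ₂ sin²(Δλ/2) = 0.504205
c = 2·arcsin(√a) = 1.579206 rad = 90.4818°
d = R·c = 6378.14 × 1.579206 = 10072.4 km

10072 km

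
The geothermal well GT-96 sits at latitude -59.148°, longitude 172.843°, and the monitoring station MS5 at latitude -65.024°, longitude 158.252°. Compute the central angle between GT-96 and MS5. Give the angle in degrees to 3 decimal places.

Δφ = -5.8760°,  Δλ = -14.5910°
a = sin²(Δφ/2) + cos φ₁ cos φ₂ sin²(Δλ/2) = 0.006119
c = 2·arcsin(√a) = 0.156606 rad = 8.9729°

8.973°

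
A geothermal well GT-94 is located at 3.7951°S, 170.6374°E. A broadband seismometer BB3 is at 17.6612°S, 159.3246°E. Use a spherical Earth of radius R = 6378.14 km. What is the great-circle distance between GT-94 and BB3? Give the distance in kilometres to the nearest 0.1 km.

1976.1 km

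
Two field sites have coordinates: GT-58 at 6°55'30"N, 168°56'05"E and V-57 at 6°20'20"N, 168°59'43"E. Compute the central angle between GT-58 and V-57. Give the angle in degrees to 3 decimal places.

GT-58: φ = +6.92500°, λ = +168.93472°
V-57: φ = +6.33889°, λ = +168.99528°
Δφ = -0.5861°,  Δλ = 0.0606°
a = sin²(Δφ/2) + cos φ₁ cos φ₂ sin²(Δλ/2) = 0.000026
c = 2·arcsin(√a) = 0.010283 rad = 0.5892°

0.589°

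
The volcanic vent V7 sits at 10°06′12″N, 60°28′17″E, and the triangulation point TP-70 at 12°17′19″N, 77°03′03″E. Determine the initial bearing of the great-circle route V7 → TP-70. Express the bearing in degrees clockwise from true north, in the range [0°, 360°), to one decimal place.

80.8°

V7: φ = +10.10333°, λ = +60.47139°
TP-70: φ = +12.28861°, λ = +77.05083°
Δλ = 16.5794°
y = sin Δλ · cos φ₂ = 0.278807
x = cos φ₁ sin φ₂ − sin φ₁ cos φ₂ cos Δλ = 0.045257
θ = atan2(y, x) = 80.7799° → 80.7799° (mod 360°)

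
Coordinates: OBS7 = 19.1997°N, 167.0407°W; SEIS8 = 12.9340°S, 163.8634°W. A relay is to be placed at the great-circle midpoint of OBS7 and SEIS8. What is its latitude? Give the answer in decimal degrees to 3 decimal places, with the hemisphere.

3.134°N

Bx = cos φ₂ cos Δλ = 0.973130,  By = cos φ₂ sin Δλ = 0.054020
φₘ = atan2(sin φ₁ + sin φ₂, √((cos φ₁ + Bx)² + By²)) = 3.13405°
λₘ = λ₁ + atan2(By, cos φ₁ + Bx) = -165.42700°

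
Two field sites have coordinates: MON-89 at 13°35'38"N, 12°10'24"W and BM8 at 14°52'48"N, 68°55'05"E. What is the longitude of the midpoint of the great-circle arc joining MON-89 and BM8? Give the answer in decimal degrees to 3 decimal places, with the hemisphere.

28.233°E

MON-89: φ = +13.59389°, λ = -12.17333°
BM8: φ = +14.88000°, λ = +68.91806°
Bx = cos φ₂ cos Δλ = 0.149666,  By = cos φ₂ sin Δλ = 0.954807
φₘ = atan2(sin φ₁ + sin φ₂, √((cos φ₁ + Bx)² + By²)) = 18.46402°
λₘ = λ₁ + atan2(By, cos φ₁ + Bx) = 28.23278°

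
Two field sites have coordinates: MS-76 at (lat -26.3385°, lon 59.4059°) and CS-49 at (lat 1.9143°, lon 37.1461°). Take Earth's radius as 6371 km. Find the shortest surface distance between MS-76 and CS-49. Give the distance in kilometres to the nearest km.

3947 km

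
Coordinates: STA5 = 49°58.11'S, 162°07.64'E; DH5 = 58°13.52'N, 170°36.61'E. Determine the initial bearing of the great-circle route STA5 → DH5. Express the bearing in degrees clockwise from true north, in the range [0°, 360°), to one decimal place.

4.7°

STA5: φ = -49.96850°, λ = +162.12733°
DH5: φ = +58.22533°, λ = +170.61017°
Δλ = 8.4828°
y = sin Δλ · cos φ₂ = 0.077677
x = cos φ₁ sin φ₂ − sin φ₁ cos φ₂ cos Δλ = 0.945595
θ = atan2(y, x) = 4.6961° → 4.6961° (mod 360°)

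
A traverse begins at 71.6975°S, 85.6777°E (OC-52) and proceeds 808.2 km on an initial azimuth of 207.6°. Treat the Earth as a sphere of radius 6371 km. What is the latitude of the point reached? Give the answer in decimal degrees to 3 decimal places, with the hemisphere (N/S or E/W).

δ = d/R = 808.2/6371 = 0.126856 rad
φ₂ = arcsin(sin φ₁ cos δ + cos φ₁ sin δ cos θ)
   = arcsin(-0.94941·0.99196 + 0.31403·0.12652·-0.88620) = -77.68560°
λ₂ = λ₁ + atan2(sin θ sin δ cos φ₁, cos δ − sin φ₁ sin φ₂) = 69.72588°

77.686°S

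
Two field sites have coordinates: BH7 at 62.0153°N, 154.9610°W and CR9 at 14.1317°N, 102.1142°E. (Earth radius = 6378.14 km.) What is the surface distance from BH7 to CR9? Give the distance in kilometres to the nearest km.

9291 km

Δφ = -47.8836°,  Δλ = -102.9248°
a = sin²(Δφ/2) + cos φ₁ cos φ₂ sin²(Δλ/2) = 0.443088
c = 2·arcsin(√a) = 1.456724 rad = 83.4641°
d = R·c = 6378.14 × 1.456724 = 9291.2 km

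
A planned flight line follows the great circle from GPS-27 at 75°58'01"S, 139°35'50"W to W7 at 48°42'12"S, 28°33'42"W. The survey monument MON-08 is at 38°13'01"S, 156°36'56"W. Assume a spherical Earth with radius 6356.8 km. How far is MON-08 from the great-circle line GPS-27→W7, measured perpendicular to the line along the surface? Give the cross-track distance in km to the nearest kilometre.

2295 km

GPS-27: φ = -75.96694°, λ = -139.59722°
W7: φ = -48.70333°, λ = -28.56167°
MON-08: φ = -38.21694°, λ = -156.61556°
δ₁₃ = central angle GPS-27→MON-08 = 0.672371 rad  (haversine)
θ₁₃ = bearing GPS-27→MON-08 = 338.334°,  θ₁₂ = bearing GPS-27→W7 = 123.777°
dₓₜ = R·arcsin(sin δ₁₃ · sin(θ₁₃ − θ₁₂)) = 6356.8·arcsin(0.62284·sin(214.557°)) = -2295.393 km
|dₓₜ| = 2295.393 km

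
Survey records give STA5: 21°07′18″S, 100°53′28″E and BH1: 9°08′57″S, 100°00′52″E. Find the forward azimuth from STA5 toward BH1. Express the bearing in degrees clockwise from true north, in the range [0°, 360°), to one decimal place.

355.8°

STA5: φ = -21.12167°, λ = +100.89111°
BH1: φ = -9.14917°, λ = +100.01444°
Δλ = -0.8767°
y = sin Δλ · cos φ₂ = -0.015105
x = cos φ₁ sin φ₂ − sin φ₁ cos φ₂ cos Δλ = 0.207401
θ = atan2(y, x) = -4.1656° → 355.8344° (mod 360°)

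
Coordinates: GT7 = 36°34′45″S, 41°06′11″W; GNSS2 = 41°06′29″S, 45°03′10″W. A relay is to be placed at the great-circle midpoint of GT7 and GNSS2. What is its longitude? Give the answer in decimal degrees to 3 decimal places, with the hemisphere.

43.015°W

GT7: φ = -36.57917°, λ = -41.10306°
GNSS2: φ = -41.10806°, λ = -45.05278°
Bx = cos φ₂ cos Δλ = 0.751681,  By = cos φ₂ sin Δλ = -0.051900
φₘ = atan2(sin φ₁ + sin φ₂, √((cos φ₁ + Bx)² + By²)) = -38.86022°
λₘ = λ₁ + atan2(By, cos φ₁ + Bx) = -43.01501°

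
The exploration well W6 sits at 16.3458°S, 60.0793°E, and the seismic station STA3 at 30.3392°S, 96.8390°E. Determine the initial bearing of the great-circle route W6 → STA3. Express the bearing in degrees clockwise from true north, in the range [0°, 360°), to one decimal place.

119.3°

Δλ = 36.7597°
y = sin Δλ · cos φ₂ = 0.516501
x = cos φ₁ sin φ₂ − sin φ₁ cos φ₂ cos Δλ = -0.290108
θ = atan2(y, x) = 119.3221° → 119.3221° (mod 360°)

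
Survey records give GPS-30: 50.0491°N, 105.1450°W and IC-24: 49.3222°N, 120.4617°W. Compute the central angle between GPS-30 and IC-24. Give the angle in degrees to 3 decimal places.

9.919°

Δφ = -0.7269°,  Δλ = -15.3167°
a = sin²(Δφ/2) + cos φ₁ cos φ₂ sin²(Δλ/2) = 0.007473
c = 2·arcsin(√a) = 0.173115 rad = 9.9187°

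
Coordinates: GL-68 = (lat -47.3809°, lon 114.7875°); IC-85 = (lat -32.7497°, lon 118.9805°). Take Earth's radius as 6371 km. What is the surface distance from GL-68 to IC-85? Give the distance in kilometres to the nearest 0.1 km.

Δφ = 14.6312°,  Δλ = 4.1930°
a = sin²(Δφ/2) + cos φ₁ cos φ₂ sin²(Δλ/2) = 0.016976
c = 2·arcsin(√a) = 0.261329 rad = 14.9730°
d = R·c = 6371 × 0.261329 = 1664.9 km

1664.9 km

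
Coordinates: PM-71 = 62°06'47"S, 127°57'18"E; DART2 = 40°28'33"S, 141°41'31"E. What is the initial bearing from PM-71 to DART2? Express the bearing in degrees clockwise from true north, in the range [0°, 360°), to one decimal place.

PM-71: φ = -62.11306°, λ = +127.95500°
DART2: φ = -40.47583°, λ = +141.69194°
Δλ = 13.7369°
y = sin Δλ · cos φ₂ = 0.180634
x = cos φ₁ sin φ₂ − sin φ₁ cos φ₂ cos Δλ = 0.349497
θ = atan2(y, x) = 27.3318° → 27.3318° (mod 360°)

27.3°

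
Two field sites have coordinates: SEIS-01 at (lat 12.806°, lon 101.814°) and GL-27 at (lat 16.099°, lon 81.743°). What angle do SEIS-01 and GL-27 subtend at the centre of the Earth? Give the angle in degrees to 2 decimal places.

Δφ = 3.2930°,  Δλ = -20.0710°
a = sin²(Δφ/2) + cos φ₁ cos φ₂ sin²(Δλ/2) = 0.029275
c = 2·arcsin(√a) = 0.343891 rad = 19.7035°

19.70°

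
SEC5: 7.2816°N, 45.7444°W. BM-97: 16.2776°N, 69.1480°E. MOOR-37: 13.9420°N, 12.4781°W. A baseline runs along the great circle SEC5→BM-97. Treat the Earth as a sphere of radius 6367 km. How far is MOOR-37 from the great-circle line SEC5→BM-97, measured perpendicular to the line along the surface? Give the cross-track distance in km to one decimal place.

388.3 km

δ₁₃ = central angle SEC5→MOOR-37 = 0.581770 rad  (haversine)
θ₁₃ = bearing SEC5→MOOR-37 = 75.655°,  θ₁₂ = bearing SEC5→BM-97 = 69.288°
dₓₜ = R·arcsin(sin δ₁₃ · sin(θ₁₃ − θ₁₂)) = 6367·arcsin(0.54950·sin(6.368°)) = 388.281 km
|dₓₜ| = 388.281 km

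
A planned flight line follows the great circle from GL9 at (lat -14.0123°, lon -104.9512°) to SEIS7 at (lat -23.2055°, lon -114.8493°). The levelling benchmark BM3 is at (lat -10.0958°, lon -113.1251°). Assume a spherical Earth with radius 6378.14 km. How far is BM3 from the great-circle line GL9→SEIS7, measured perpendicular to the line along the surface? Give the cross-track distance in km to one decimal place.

937.0 km

δ₁₃ = central angle GL9→BM3 = 0.155329 rad  (haversine)
θ₁₃ = bearing GL9→BM3 = 295.204°,  θ₁₂ = bearing GL9→SEIS7 = 224.092°
dₓₜ = R·arcsin(sin δ₁₃ · sin(θ₁₃ − θ₁₂)) = 6378.14·arcsin(0.15471·sin(71.112°)) = 936.966 km
|dₓₜ| = 936.966 km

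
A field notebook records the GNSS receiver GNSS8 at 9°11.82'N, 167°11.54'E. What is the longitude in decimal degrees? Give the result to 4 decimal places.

167.1923°E

167° + 11.54′/60 = 167 + 0.19233 = 167.1923°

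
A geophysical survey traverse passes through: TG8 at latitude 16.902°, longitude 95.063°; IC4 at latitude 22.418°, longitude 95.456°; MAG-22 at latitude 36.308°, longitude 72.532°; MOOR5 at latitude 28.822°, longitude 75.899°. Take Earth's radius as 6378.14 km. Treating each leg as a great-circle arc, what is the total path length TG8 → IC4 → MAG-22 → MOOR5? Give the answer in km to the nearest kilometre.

4203 km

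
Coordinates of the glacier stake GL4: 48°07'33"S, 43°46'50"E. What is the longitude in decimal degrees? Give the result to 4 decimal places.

43° + 46′/60 + 50″/3600 = 43 + 0.76667 + 0.01389 = 43.7806°

43.7806°E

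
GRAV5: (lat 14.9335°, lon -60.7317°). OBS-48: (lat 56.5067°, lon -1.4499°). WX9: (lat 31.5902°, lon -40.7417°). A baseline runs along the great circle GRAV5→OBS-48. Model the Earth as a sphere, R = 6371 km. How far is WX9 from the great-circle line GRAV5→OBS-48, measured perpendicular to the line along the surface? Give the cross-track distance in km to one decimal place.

δ₁₃ = central angle GRAV5→WX9 = 0.431229 rad  (haversine)
θ₁₃ = bearing GRAV5→WX9 = 44.160°,  θ₁₂ = bearing GRAV5→OBS-48 = 32.907°
dₓₜ = R·arcsin(sin δ₁₃ · sin(θ₁₃ − θ₁₂)) = 6371·arcsin(0.41799·sin(11.254°)) = 520.272 km
|dₓₜ| = 520.272 km

520.3 km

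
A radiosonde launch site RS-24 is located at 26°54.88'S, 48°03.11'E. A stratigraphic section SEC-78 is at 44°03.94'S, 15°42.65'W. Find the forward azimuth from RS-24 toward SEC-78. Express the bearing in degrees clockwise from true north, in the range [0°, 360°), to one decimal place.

233.5°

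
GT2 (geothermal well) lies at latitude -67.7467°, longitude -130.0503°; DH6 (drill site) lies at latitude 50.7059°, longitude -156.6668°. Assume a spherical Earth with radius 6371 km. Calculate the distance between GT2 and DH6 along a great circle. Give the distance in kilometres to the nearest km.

Δφ = 118.4526°,  Δλ = -26.6165°
a = sin²(Δφ/2) + cos φ₁ cos φ₂ sin²(Δλ/2) = 0.750924
c = 2·arcsin(√a) = 2.096530 rad = 120.1223°
d = R·c = 6371 × 2.096530 = 13357.0 km

13357 km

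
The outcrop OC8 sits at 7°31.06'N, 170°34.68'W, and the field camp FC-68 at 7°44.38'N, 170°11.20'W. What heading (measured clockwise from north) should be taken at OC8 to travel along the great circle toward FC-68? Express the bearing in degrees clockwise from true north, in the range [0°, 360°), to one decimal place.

60.2°

OC8: φ = +7.51767°, λ = -170.57800°
FC-68: φ = +7.73967°, λ = -170.18667°
Δλ = 0.3913°
y = sin Δλ · cos φ₂ = 0.006768
x = cos φ₁ sin φ₂ − sin φ₁ cos φ₂ cos Δλ = 0.003878
θ = atan2(y, x) = 60.1892° → 60.1892° (mod 360°)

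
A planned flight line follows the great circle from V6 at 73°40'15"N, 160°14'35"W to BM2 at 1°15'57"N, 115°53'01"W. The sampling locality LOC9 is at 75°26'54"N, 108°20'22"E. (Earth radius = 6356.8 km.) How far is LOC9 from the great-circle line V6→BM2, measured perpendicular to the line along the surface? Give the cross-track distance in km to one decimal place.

154.2 km

V6: φ = +73.67083°, λ = -160.24306°
BM2: φ = +1.26583°, λ = -115.88361°
LOC9: φ = +75.44833°, λ = +108.33944°
δ₁₃ = central angle V6→LOC9 = 0.384116 rad  (haversine)
θ₁₃ = bearing V6→LOC9 = 317.912°,  θ₁₂ = bearing V6→BM2 = 134.201°
dₓₜ = R·arcsin(sin δ₁₃ · sin(θ₁₃ − θ₁₂)) = 6356.8·arcsin(0.37474·sin(183.712°)) = -154.221 km
|dₓₜ| = 154.221 km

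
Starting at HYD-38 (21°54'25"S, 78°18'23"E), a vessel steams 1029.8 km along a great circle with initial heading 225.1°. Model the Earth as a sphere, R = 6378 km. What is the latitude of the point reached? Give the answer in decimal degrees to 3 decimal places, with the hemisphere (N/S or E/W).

28.264°S

HYD-38: φ = -21.90694°, λ = +78.30639°
δ = d/R = 1029.8/6378 = 0.161461 rad
φ₂ = arcsin(sin φ₁ cos δ + cos φ₁ sin δ cos θ)
   = arcsin(-0.37310·0.98699 + 0.92779·0.16076·-0.70587) = -28.26367°
λ₂ = λ₁ + atan2(sin θ sin δ cos φ₁, cos δ − sin φ₁ sin φ₂) = 70.87799°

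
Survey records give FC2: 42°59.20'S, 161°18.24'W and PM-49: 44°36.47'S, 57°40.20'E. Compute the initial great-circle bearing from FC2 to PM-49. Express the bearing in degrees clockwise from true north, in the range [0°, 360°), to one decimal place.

FC2: φ = -42.98667°, λ = -161.30400°
PM-49: φ = -44.60783°, λ = +57.67000°
Δλ = -141.0260°
y = sin Δλ · cos φ₂ = -0.447781
x = cos φ₁ sin φ₂ − sin φ₁ cos φ₂ cos Δλ = -0.891081
θ = atan2(y, x) = -153.3198° → 206.6802° (mod 360°)

206.7°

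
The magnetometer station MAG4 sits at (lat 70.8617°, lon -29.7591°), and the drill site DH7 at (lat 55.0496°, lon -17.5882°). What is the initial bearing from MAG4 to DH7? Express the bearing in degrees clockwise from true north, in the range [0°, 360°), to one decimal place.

155.1°

Δλ = 12.1709°
y = sin Δλ · cos φ₂ = 0.120777
x = cos φ₁ sin φ₂ − sin φ₁ cos φ₂ cos Δλ = -0.260319
θ = atan2(y, x) = 155.1107° → 155.1107° (mod 360°)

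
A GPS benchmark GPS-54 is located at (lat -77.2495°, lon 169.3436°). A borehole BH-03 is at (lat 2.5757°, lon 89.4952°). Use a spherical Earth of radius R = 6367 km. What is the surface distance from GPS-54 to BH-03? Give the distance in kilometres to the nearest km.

10033 km

Δφ = 79.8252°,  Δλ = -79.8484°
a = sin²(Δφ/2) + cos φ₁ cos φ₂ sin²(Δλ/2) = 0.502485
c = 2·arcsin(√a) = 1.575767 rad = 90.2848°
d = R·c = 6367 × 1.575767 = 10032.9 km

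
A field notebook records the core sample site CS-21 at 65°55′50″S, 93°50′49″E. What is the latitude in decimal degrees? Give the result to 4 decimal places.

65° + 55′/60 + 50″/3600 = 65 + 0.91667 + 0.01389 = 65.9306°

65.9306°S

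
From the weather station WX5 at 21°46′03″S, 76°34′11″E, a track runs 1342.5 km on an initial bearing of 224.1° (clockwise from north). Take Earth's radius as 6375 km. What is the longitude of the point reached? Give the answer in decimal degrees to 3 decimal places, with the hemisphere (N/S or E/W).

66.886°E

WX5: φ = -21.76750°, λ = +76.56972°
δ = d/R = 1342.5/6375 = 0.210588 rad
φ₂ = arcsin(sin φ₁ cos δ + cos φ₁ sin δ cos θ)
   = arcsin(-0.37084·0.97791 + 0.92870·0.20904·-0.71813) = -30.13629°
λ₂ = λ₁ + atan2(sin θ sin δ cos φ₁, cos δ − sin φ₁ sin φ₂) = 66.88619°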